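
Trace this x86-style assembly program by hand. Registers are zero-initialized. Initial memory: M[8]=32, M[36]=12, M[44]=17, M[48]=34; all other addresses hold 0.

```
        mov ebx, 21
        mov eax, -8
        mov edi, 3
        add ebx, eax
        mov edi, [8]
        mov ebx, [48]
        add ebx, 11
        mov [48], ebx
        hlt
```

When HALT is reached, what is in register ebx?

after mov ebx, 21: ebx=21
after mov eax, -8: eax=-8
after mov edi, 3: edi=3
after add ebx, eax: ebx=21+(-8)=13
after mov edi, [8]: edi=M[8]=32
after mov ebx, [48]: ebx=M[48]=34
after add ebx, 11: ebx=34+11=45
mov [48], ebx → M[48]=45
halt.

45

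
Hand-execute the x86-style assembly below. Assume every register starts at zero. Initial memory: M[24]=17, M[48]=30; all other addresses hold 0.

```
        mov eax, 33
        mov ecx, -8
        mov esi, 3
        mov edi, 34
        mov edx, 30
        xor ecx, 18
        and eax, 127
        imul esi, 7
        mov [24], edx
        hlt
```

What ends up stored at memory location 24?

30

after mov eax, 33: eax=33
after mov ecx, -8: ecx=-8
after mov esi, 3: esi=3
after mov edi, 34: edi=34
after mov edx, 30: edx=30
after xor ecx, 18: ecx=(-8)^18=-22
after and eax, 127: eax=33&127=33
after imul esi, 7: esi=3*7=21
mov [24], edx → M[24]=30
halt.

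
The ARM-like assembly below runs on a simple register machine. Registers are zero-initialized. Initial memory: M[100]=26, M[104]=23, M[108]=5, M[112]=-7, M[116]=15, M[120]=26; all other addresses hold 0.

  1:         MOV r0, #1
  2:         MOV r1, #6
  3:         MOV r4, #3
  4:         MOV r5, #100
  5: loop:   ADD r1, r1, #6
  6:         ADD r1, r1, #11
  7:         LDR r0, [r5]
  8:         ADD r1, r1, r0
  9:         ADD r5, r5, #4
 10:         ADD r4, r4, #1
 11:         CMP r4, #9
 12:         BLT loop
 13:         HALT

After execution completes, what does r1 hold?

196

after MOV r0, #1: r0=1
after MOV r1, #6: r1=6
after MOV r4, #3: r4=3
after MOV r5, #100: r5=100
after ADD r1, r1, #6: r1=6+6=12
after ADD r1, r1, #11: r1=12+11=23
after LDR r0, [r5]: r0=M[100]=26
after ADD r1, r1, r0: r1=23+26=49
after ADD r5, r5, #4: r5=100+4=104
after ADD r4, r4, #1: r4=3+1=4
CMP r4, #9  (cmp 4,9)
BLT loop: taken
after ADD r1, r1, #6: r1=49+6=55
after ADD r1, r1, #11: r1=55+11=66
after LDR r0, [r5]: r0=M[104]=23
after ADD r1, r1, r0: r1=66+23=89
after ADD r5, r5, #4: r5=104+4=108
after ADD r4, r4, #1: r4=4+1=5
CMP r4, #9  (cmp 5,9)
BLT loop: taken
after ADD r1, r1, #6: r1=89+6=95
after ADD r1, r1, #11: r1=95+11=106
after LDR r0, [r5]: r0=M[108]=5
after ADD r1, r1, r0: r1=106+5=111
after ADD r5, r5, #4: r5=108+4=112
after ADD r4, r4, #1: r4=5+1=6
CMP r4, #9  (cmp 6,9)
BLT loop: taken
after ADD r1, r1, #6: r1=111+6=117
after ADD r1, r1, #11: r1=117+11=128
after LDR r0, [r5]: r0=M[112]=-7
after ADD r1, r1, r0: r1=128+(-7)=121
after ADD r5, r5, #4: r5=112+4=116
after ADD r4, r4, #1: r4=6+1=7
CMP r4, #9  (cmp 7,9)
BLT loop: taken
after ADD r1, r1, #6: r1=121+6=127
after ADD r1, r1, #11: r1=127+11=138
after LDR r0, [r5]: r0=M[116]=15
after ADD r1, r1, r0: r1=138+15=153
after ADD r5, r5, #4: r5=116+4=120
after ADD r4, r4, #1: r4=7+1=8
CMP r4, #9  (cmp 8,9)
BLT loop: taken
after ADD r1, r1, #6: r1=153+6=159
after ADD r1, r1, #11: r1=159+11=170
after LDR r0, [r5]: r0=M[120]=26
after ADD r1, r1, r0: r1=170+26=196
after ADD r5, r5, #4: r5=120+4=124
after ADD r4, r4, #1: r4=8+1=9
CMP r4, #9  (cmp 9,9)
BLT loop: not taken
halt.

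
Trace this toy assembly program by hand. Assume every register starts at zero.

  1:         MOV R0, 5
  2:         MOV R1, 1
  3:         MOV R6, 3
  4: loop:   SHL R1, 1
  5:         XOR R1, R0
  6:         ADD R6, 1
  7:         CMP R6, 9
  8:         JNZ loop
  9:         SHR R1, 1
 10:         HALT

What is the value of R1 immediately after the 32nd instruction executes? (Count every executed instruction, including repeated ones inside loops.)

R0=5
R1=1
R6=3
R1=1<<1=2
R1=2^5=7
R6=3+1=4
CMP R6, 9  (cmp 4,9)
JNZ loop: taken
R1=7<<1=14
R1=14^5=11
R6=4+1=5
CMP R6, 9  (cmp 5,9)
JNZ loop: taken
R1=11<<1=22
R1=22^5=19
R6=5+1=6
CMP R6, 9  (cmp 6,9)
JNZ loop: taken
R1=19<<1=38
R1=38^5=35
R6=6+1=7
CMP R6, 9  (cmp 7,9)
JNZ loop: taken
R1=35<<1=70
R1=70^5=67
R6=7+1=8
CMP R6, 9  (cmp 8,9)
JNZ loop: taken
R1=67<<1=134
R1=134^5=131
R6=8+1=9
CMP R6, 9  (cmp 9,9)
After step 32: R1 = 131.

131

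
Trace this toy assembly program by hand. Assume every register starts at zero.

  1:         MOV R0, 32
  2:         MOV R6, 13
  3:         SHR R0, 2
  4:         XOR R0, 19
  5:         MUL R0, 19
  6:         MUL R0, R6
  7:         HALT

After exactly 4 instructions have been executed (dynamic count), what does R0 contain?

27

after MOV R0, 32: R0=32
after MOV R6, 13: R6=13
after SHR R0, 2: R0=32>>2=8
after XOR R0, 19: R0=8^19=27
After step 4: R0 = 27.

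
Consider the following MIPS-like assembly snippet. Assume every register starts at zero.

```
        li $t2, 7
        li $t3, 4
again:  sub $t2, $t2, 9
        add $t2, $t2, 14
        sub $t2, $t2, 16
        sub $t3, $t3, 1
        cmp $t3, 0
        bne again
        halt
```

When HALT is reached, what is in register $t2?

after li $t2, 7: $t2=7
after li $t3, 4: $t3=4
after sub $t2, $t2, 9: $t2=7-9=-2
after add $t2, $t2, 14: $t2=(-2)+14=12
after sub $t2, $t2, 16: $t2=12-16=-4
after sub $t3, $t3, 1: $t3=4-1=3
cmp $t3, 0  (cmp 3,0)
bne again: taken
after sub $t2, $t2, 9: $t2=(-4)-9=-13
after add $t2, $t2, 14: $t2=(-13)+14=1
after sub $t2, $t2, 16: $t2=1-16=-15
after sub $t3, $t3, 1: $t3=3-1=2
cmp $t3, 0  (cmp 2,0)
bne again: taken
after sub $t2, $t2, 9: $t2=(-15)-9=-24
after add $t2, $t2, 14: $t2=(-24)+14=-10
after sub $t2, $t2, 16: $t2=(-10)-16=-26
after sub $t3, $t3, 1: $t3=2-1=1
cmp $t3, 0  (cmp 1,0)
bne again: taken
after sub $t2, $t2, 9: $t2=(-26)-9=-35
after add $t2, $t2, 14: $t2=(-35)+14=-21
after sub $t2, $t2, 16: $t2=(-21)-16=-37
after sub $t3, $t3, 1: $t3=1-1=0
cmp $t3, 0  (cmp 0,0)
bne again: not taken
halt.

-37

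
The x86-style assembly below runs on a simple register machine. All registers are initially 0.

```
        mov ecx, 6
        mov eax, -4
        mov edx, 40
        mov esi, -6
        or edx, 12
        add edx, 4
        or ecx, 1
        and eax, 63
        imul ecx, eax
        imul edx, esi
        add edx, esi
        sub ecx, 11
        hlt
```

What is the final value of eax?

60

ecx=6
eax=-4
edx=40
esi=-6
edx=40|12=44
edx=44+4=48
ecx=6|1=7
eax=(-4)&63=60
ecx=7*60=420
edx=48*(-6)=-288
edx=(-288)+(-6)=-294
ecx=420-11=409
halt.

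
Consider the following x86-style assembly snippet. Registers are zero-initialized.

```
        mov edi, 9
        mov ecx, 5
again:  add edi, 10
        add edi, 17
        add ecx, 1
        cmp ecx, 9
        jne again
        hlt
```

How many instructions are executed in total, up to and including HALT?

23

mov edi, 9 → edi=9
mov ecx, 5 → ecx=5
add edi, 10 → edi=9+10=19
add edi, 17 → edi=19+17=36
add ecx, 1 → ecx=5+1=6
cmp ecx, 9  (cmp 6,9)
jne again: taken
add edi, 10 → edi=36+10=46
add edi, 17 → edi=46+17=63
add ecx, 1 → ecx=6+1=7
cmp ecx, 9  (cmp 7,9)
jne again: taken
add edi, 10 → edi=63+10=73
add edi, 17 → edi=73+17=90
add ecx, 1 → ecx=7+1=8
cmp ecx, 9  (cmp 8,9)
jne again: taken
add edi, 10 → edi=90+10=100
add edi, 17 → edi=100+17=117
add ecx, 1 → ecx=8+1=9
cmp ecx, 9  (cmp 9,9)
jne again: not taken
halt.
Total executed instructions: 23.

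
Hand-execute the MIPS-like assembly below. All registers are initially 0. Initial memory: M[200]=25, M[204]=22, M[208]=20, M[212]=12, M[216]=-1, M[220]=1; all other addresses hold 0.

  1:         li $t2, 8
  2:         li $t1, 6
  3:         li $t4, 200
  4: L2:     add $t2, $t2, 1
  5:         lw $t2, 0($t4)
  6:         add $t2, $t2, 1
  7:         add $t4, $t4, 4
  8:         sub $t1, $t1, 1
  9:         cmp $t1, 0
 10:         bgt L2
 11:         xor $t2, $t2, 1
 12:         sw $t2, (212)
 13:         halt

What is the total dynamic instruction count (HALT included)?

48

after li $t2, 8: $t2=8
after li $t1, 6: $t1=6
after li $t4, 200: $t4=200
after add $t2, $t2, 1: $t2=8+1=9
after lw $t2, 0($t4): $t2=M[200]=25
after add $t2, $t2, 1: $t2=25+1=26
after add $t4, $t4, 4: $t4=200+4=204
after sub $t1, $t1, 1: $t1=6-1=5
cmp $t1, 0  (cmp 5,0)
bgt L2: taken
after add $t2, $t2, 1: $t2=26+1=27
after lw $t2, 0($t4): $t2=M[204]=22
after add $t2, $t2, 1: $t2=22+1=23
after add $t4, $t4, 4: $t4=204+4=208
after sub $t1, $t1, 1: $t1=5-1=4
cmp $t1, 0  (cmp 4,0)
bgt L2: taken
after add $t2, $t2, 1: $t2=23+1=24
after lw $t2, 0($t4): $t2=M[208]=20
after add $t2, $t2, 1: $t2=20+1=21
after add $t4, $t4, 4: $t4=208+4=212
after sub $t1, $t1, 1: $t1=4-1=3
cmp $t1, 0  (cmp 3,0)
bgt L2: taken
after add $t2, $t2, 1: $t2=21+1=22
after lw $t2, 0($t4): $t2=M[212]=12
after add $t2, $t2, 1: $t2=12+1=13
after add $t4, $t4, 4: $t4=212+4=216
after sub $t1, $t1, 1: $t1=3-1=2
cmp $t1, 0  (cmp 2,0)
bgt L2: taken
after add $t2, $t2, 1: $t2=13+1=14
after lw $t2, 0($t4): $t2=M[216]=-1
after add $t2, $t2, 1: $t2=(-1)+1=0
after add $t4, $t4, 4: $t4=216+4=220
after sub $t1, $t1, 1: $t1=2-1=1
cmp $t1, 0  (cmp 1,0)
bgt L2: taken
after add $t2, $t2, 1: $t2=0+1=1
after lw $t2, 0($t4): $t2=M[220]=1
after add $t2, $t2, 1: $t2=1+1=2
after add $t4, $t4, 4: $t4=220+4=224
after sub $t1, $t1, 1: $t1=1-1=0
cmp $t1, 0  (cmp 0,0)
bgt L2: not taken
after xor $t2, $t2, 1: $t2=2^1=3
sw $t2, (212) → M[212]=3
halt.
Total executed instructions: 48.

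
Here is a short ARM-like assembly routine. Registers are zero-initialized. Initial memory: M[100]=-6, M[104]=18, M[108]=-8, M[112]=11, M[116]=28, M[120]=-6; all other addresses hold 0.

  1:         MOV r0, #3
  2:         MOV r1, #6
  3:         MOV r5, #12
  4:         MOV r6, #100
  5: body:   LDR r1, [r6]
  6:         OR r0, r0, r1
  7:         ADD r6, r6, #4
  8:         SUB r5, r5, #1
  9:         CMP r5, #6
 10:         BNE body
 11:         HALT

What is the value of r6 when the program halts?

124

MOV r0, #3 → r0=3
MOV r1, #6 → r1=6
MOV r5, #12 → r5=12
MOV r6, #100 → r6=100
LDR r1, [r6] → r1=M[100]=-6
OR r0, r0, r1 → r0=3|(-6)=-5
ADD r6, r6, #4 → r6=100+4=104
SUB r5, r5, #1 → r5=12-1=11
CMP r5, #6  (cmp 11,6)
BNE body: taken
LDR r1, [r6] → r1=M[104]=18
OR r0, r0, r1 → r0=(-5)|18=-5
ADD r6, r6, #4 → r6=104+4=108
SUB r5, r5, #1 → r5=11-1=10
CMP r5, #6  (cmp 10,6)
BNE body: taken
LDR r1, [r6] → r1=M[108]=-8
OR r0, r0, r1 → r0=(-5)|(-8)=-5
ADD r6, r6, #4 → r6=108+4=112
SUB r5, r5, #1 → r5=10-1=9
CMP r5, #6  (cmp 9,6)
BNE body: taken
LDR r1, [r6] → r1=M[112]=11
OR r0, r0, r1 → r0=(-5)|11=-5
ADD r6, r6, #4 → r6=112+4=116
SUB r5, r5, #1 → r5=9-1=8
CMP r5, #6  (cmp 8,6)
BNE body: taken
LDR r1, [r6] → r1=M[116]=28
OR r0, r0, r1 → r0=(-5)|28=-1
ADD r6, r6, #4 → r6=116+4=120
SUB r5, r5, #1 → r5=8-1=7
CMP r5, #6  (cmp 7,6)
BNE body: taken
LDR r1, [r6] → r1=M[120]=-6
OR r0, r0, r1 → r0=(-1)|(-6)=-1
ADD r6, r6, #4 → r6=120+4=124
SUB r5, r5, #1 → r5=7-1=6
CMP r5, #6  (cmp 6,6)
BNE body: not taken
halt.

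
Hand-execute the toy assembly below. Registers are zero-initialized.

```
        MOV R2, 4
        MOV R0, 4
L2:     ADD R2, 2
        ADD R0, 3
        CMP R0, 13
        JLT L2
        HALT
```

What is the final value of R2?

MOV R2, 4 → R2=4
MOV R0, 4 → R0=4
ADD R2, 2 → R2=4+2=6
ADD R0, 3 → R0=4+3=7
CMP R0, 13  (cmp 7,13)
JLT L2: taken
ADD R2, 2 → R2=6+2=8
ADD R0, 3 → R0=7+3=10
CMP R0, 13  (cmp 10,13)
JLT L2: taken
ADD R2, 2 → R2=8+2=10
ADD R0, 3 → R0=10+3=13
CMP R0, 13  (cmp 13,13)
JLT L2: not taken
halt.

10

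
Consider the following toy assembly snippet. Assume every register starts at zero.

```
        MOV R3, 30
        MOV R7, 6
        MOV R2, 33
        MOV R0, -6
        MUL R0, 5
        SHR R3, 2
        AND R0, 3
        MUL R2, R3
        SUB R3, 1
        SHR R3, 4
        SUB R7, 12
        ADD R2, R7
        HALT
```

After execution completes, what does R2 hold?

after MOV R3, 30: R3=30
after MOV R7, 6: R7=6
after MOV R2, 33: R2=33
after MOV R0, -6: R0=-6
after MUL R0, 5: R0=(-6)*5=-30
after SHR R3, 2: R3=30>>2=7
after AND R0, 3: R0=(-30)&3=2
after MUL R2, R3: R2=33*7=231
after SUB R3, 1: R3=7-1=6
after SHR R3, 4: R3=6>>4=0
after SUB R7, 12: R7=6-12=-6
after ADD R2, R7: R2=231+(-6)=225
halt.

225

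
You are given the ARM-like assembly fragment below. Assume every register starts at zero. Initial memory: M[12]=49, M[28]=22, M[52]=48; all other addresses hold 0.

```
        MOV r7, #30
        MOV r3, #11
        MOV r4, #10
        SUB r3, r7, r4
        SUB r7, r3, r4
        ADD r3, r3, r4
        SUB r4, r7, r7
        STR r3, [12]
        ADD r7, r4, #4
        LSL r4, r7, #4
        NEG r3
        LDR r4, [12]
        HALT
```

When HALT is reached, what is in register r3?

r7=30
r3=11
r4=10
r3=30-10=20
r7=20-10=10
r3=20+10=30
r4=10-10=0
STR r3, [12] → M[12]=30
r7=0+4=4
r4=4<<4=64
r3=-(30)=-30
r4=M[12]=30
halt.

-30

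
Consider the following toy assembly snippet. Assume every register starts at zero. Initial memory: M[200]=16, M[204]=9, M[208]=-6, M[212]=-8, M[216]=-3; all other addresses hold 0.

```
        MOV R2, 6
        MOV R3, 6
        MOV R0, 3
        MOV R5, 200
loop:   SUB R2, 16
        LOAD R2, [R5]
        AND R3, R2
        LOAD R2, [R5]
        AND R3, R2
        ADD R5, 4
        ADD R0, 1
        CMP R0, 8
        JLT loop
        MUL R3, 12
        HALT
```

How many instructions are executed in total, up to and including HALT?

51

MOV R2, 6 → R2=6
MOV R3, 6 → R3=6
MOV R0, 3 → R0=3
MOV R5, 200 → R5=200
SUB R2, 16 → R2=6-16=-10
LOAD R2, [R5] → R2=M[200]=16
AND R3, R2 → R3=6&16=0
LOAD R2, [R5] → R2=M[200]=16
AND R3, R2 → R3=0&16=0
ADD R5, 4 → R5=200+4=204
ADD R0, 1 → R0=3+1=4
CMP R0, 8  (cmp 4,8)
JLT loop: taken
SUB R2, 16 → R2=16-16=0
LOAD R2, [R5] → R2=M[204]=9
AND R3, R2 → R3=0&9=0
LOAD R2, [R5] → R2=M[204]=9
AND R3, R2 → R3=0&9=0
ADD R5, 4 → R5=204+4=208
ADD R0, 1 → R0=4+1=5
CMP R0, 8  (cmp 5,8)
JLT loop: taken
SUB R2, 16 → R2=9-16=-7
LOAD R2, [R5] → R2=M[208]=-6
AND R3, R2 → R3=0&(-6)=0
LOAD R2, [R5] → R2=M[208]=-6
AND R3, R2 → R3=0&(-6)=0
ADD R5, 4 → R5=208+4=212
ADD R0, 1 → R0=5+1=6
CMP R0, 8  (cmp 6,8)
JLT loop: taken
SUB R2, 16 → R2=(-6)-16=-22
LOAD R2, [R5] → R2=M[212]=-8
AND R3, R2 → R3=0&(-8)=0
LOAD R2, [R5] → R2=M[212]=-8
AND R3, R2 → R3=0&(-8)=0
ADD R5, 4 → R5=212+4=216
ADD R0, 1 → R0=6+1=7
CMP R0, 8  (cmp 7,8)
JLT loop: taken
SUB R2, 16 → R2=(-8)-16=-24
LOAD R2, [R5] → R2=M[216]=-3
AND R3, R2 → R3=0&(-3)=0
LOAD R2, [R5] → R2=M[216]=-3
AND R3, R2 → R3=0&(-3)=0
ADD R5, 4 → R5=216+4=220
ADD R0, 1 → R0=7+1=8
CMP R0, 8  (cmp 8,8)
JLT loop: not taken
MUL R3, 12 → R3=0*12=0
halt.
Total executed instructions: 51.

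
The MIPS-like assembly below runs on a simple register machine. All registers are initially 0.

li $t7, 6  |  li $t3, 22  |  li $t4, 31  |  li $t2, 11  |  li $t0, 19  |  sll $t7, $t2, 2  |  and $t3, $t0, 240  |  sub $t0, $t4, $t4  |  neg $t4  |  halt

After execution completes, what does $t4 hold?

li $t7, 6 → $t7=6
li $t3, 22 → $t3=22
li $t4, 31 → $t4=31
li $t2, 11 → $t2=11
li $t0, 19 → $t0=19
sll $t7, $t2, 2 → $t7=11<<2=44
and $t3, $t0, 240 → $t3=19&240=16
sub $t0, $t4, $t4 → $t0=31-31=0
neg $t4 → $t4=-(31)=-31
halt.

-31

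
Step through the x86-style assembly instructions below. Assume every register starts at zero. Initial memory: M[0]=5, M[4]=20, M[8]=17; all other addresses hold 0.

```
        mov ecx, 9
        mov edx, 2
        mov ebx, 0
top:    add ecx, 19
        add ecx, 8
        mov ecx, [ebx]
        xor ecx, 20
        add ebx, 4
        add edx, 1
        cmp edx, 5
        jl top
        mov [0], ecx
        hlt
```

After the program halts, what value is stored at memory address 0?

5

after mov ecx, 9: ecx=9
after mov edx, 2: edx=2
after mov ebx, 0: ebx=0
after add ecx, 19: ecx=9+19=28
after add ecx, 8: ecx=28+8=36
after mov ecx, [ebx]: ecx=M[0]=5
after xor ecx, 20: ecx=5^20=17
after add ebx, 4: ebx=0+4=4
after add edx, 1: edx=2+1=3
cmp edx, 5  (cmp 3,5)
jl top: taken
after add ecx, 19: ecx=17+19=36
after add ecx, 8: ecx=36+8=44
after mov ecx, [ebx]: ecx=M[4]=20
after xor ecx, 20: ecx=20^20=0
after add ebx, 4: ebx=4+4=8
after add edx, 1: edx=3+1=4
cmp edx, 5  (cmp 4,5)
jl top: taken
after add ecx, 19: ecx=0+19=19
after add ecx, 8: ecx=19+8=27
after mov ecx, [ebx]: ecx=M[8]=17
after xor ecx, 20: ecx=17^20=5
after add ebx, 4: ebx=8+4=12
after add edx, 1: edx=4+1=5
cmp edx, 5  (cmp 5,5)
jl top: not taken
mov [0], ecx → M[0]=5
halt.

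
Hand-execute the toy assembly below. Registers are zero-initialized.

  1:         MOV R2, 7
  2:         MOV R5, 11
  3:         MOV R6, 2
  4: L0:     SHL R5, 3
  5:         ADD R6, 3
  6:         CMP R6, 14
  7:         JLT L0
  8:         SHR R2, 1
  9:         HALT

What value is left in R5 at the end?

45056

after MOV R2, 7: R2=7
after MOV R5, 11: R5=11
after MOV R6, 2: R6=2
after SHL R5, 3: R5=11<<3=88
after ADD R6, 3: R6=2+3=5
CMP R6, 14  (cmp 5,14)
JLT L0: taken
after SHL R5, 3: R5=88<<3=704
after ADD R6, 3: R6=5+3=8
CMP R6, 14  (cmp 8,14)
JLT L0: taken
after SHL R5, 3: R5=704<<3=5632
after ADD R6, 3: R6=8+3=11
CMP R6, 14  (cmp 11,14)
JLT L0: taken
after SHL R5, 3: R5=5632<<3=45056
after ADD R6, 3: R6=11+3=14
CMP R6, 14  (cmp 14,14)
JLT L0: not taken
after SHR R2, 1: R2=7>>1=3
halt.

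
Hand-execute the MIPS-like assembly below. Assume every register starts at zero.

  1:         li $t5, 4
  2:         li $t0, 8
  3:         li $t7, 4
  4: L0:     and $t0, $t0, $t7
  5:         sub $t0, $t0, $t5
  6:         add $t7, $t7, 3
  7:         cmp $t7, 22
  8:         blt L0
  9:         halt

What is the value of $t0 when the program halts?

$t5=4
$t0=8
$t7=4
$t0=8&4=0
$t0=0-4=-4
$t7=4+3=7
cmp $t7, 22  (cmp 7,22)
blt L0: taken
$t0=(-4)&7=4
$t0=4-4=0
$t7=7+3=10
cmp $t7, 22  (cmp 10,22)
blt L0: taken
$t0=0&10=0
$t0=0-4=-4
$t7=10+3=13
cmp $t7, 22  (cmp 13,22)
blt L0: taken
$t0=(-4)&13=12
$t0=12-4=8
$t7=13+3=16
cmp $t7, 22  (cmp 16,22)
blt L0: taken
$t0=8&16=0
$t0=0-4=-4
$t7=16+3=19
cmp $t7, 22  (cmp 19,22)
blt L0: taken
$t0=(-4)&19=16
$t0=16-4=12
$t7=19+3=22
cmp $t7, 22  (cmp 22,22)
blt L0: not taken
halt.

12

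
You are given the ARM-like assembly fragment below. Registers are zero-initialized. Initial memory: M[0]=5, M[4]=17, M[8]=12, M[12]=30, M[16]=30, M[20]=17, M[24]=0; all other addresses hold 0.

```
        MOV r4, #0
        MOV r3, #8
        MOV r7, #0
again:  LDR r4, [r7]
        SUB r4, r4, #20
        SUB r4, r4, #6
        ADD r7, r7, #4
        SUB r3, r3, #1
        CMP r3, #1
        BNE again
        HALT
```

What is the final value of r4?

-26

r4=0
r3=8
r7=0
r4=M[0]=5
r4=5-20=-15
r4=(-15)-6=-21
r7=0+4=4
r3=8-1=7
CMP r3, #1  (cmp 7,1)
BNE again: taken
r4=M[4]=17
r4=17-20=-3
r4=(-3)-6=-9
r7=4+4=8
r3=7-1=6
CMP r3, #1  (cmp 6,1)
BNE again: taken
r4=M[8]=12
r4=12-20=-8
r4=(-8)-6=-14
r7=8+4=12
r3=6-1=5
CMP r3, #1  (cmp 5,1)
BNE again: taken
r4=M[12]=30
r4=30-20=10
r4=10-6=4
r7=12+4=16
r3=5-1=4
CMP r3, #1  (cmp 4,1)
BNE again: taken
r4=M[16]=30
r4=30-20=10
r4=10-6=4
r7=16+4=20
r3=4-1=3
CMP r3, #1  (cmp 3,1)
BNE again: taken
r4=M[20]=17
r4=17-20=-3
r4=(-3)-6=-9
r7=20+4=24
r3=3-1=2
CMP r3, #1  (cmp 2,1)
BNE again: taken
r4=M[24]=0
r4=0-20=-20
r4=(-20)-6=-26
r7=24+4=28
r3=2-1=1
CMP r3, #1  (cmp 1,1)
BNE again: not taken
halt.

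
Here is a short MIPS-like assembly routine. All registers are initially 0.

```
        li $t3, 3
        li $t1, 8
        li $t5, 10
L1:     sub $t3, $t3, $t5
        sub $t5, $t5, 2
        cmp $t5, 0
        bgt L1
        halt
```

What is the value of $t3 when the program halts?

li $t3, 3 → $t3=3
li $t1, 8 → $t1=8
li $t5, 10 → $t5=10
sub $t3, $t3, $t5 → $t3=3-10=-7
sub $t5, $t5, 2 → $t5=10-2=8
cmp $t5, 0  (cmp 8,0)
bgt L1: taken
sub $t3, $t3, $t5 → $t3=(-7)-8=-15
sub $t5, $t5, 2 → $t5=8-2=6
cmp $t5, 0  (cmp 6,0)
bgt L1: taken
sub $t3, $t3, $t5 → $t3=(-15)-6=-21
sub $t5, $t5, 2 → $t5=6-2=4
cmp $t5, 0  (cmp 4,0)
bgt L1: taken
sub $t3, $t3, $t5 → $t3=(-21)-4=-25
sub $t5, $t5, 2 → $t5=4-2=2
cmp $t5, 0  (cmp 2,0)
bgt L1: taken
sub $t3, $t3, $t5 → $t3=(-25)-2=-27
sub $t5, $t5, 2 → $t5=2-2=0
cmp $t5, 0  (cmp 0,0)
bgt L1: not taken
halt.

-27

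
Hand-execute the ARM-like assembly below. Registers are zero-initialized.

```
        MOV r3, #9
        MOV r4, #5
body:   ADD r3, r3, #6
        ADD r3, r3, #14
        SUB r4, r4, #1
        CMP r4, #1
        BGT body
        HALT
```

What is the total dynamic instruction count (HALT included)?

23

r3=9
r4=5
r3=9+6=15
r3=15+14=29
r4=5-1=4
CMP r4, #1  (cmp 4,1)
BGT body: taken
r3=29+6=35
r3=35+14=49
r4=4-1=3
CMP r4, #1  (cmp 3,1)
BGT body: taken
r3=49+6=55
r3=55+14=69
r4=3-1=2
CMP r4, #1  (cmp 2,1)
BGT body: taken
r3=69+6=75
r3=75+14=89
r4=2-1=1
CMP r4, #1  (cmp 1,1)
BGT body: not taken
halt.
Total executed instructions: 23.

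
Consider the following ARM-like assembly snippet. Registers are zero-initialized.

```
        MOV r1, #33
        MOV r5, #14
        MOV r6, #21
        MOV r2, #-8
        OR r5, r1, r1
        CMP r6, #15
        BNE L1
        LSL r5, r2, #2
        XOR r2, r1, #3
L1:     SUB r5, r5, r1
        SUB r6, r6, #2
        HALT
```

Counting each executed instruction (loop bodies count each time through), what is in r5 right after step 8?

after MOV r1, #33: r1=33
after MOV r5, #14: r5=14
after MOV r6, #21: r6=21
after MOV r2, #-8: r2=-8
after OR r5, r1, r1: r5=33|33=33
CMP r6, #15  (cmp 21,15)
BNE L1: taken
after SUB r5, r5, r1: r5=33-33=0
After step 8: r5 = 0.

0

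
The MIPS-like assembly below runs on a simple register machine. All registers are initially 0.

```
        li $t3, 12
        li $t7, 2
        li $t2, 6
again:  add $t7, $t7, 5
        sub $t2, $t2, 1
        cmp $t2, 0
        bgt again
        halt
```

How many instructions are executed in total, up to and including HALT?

28

li $t3, 12 → $t3=12
li $t7, 2 → $t7=2
li $t2, 6 → $t2=6
add $t7, $t7, 5 → $t7=2+5=7
sub $t2, $t2, 1 → $t2=6-1=5
cmp $t2, 0  (cmp 5,0)
bgt again: taken
add $t7, $t7, 5 → $t7=7+5=12
sub $t2, $t2, 1 → $t2=5-1=4
cmp $t2, 0  (cmp 4,0)
bgt again: taken
add $t7, $t7, 5 → $t7=12+5=17
sub $t2, $t2, 1 → $t2=4-1=3
cmp $t2, 0  (cmp 3,0)
bgt again: taken
add $t7, $t7, 5 → $t7=17+5=22
sub $t2, $t2, 1 → $t2=3-1=2
cmp $t2, 0  (cmp 2,0)
bgt again: taken
add $t7, $t7, 5 → $t7=22+5=27
sub $t2, $t2, 1 → $t2=2-1=1
cmp $t2, 0  (cmp 1,0)
bgt again: taken
add $t7, $t7, 5 → $t7=27+5=32
sub $t2, $t2, 1 → $t2=1-1=0
cmp $t2, 0  (cmp 0,0)
bgt again: not taken
halt.
Total executed instructions: 28.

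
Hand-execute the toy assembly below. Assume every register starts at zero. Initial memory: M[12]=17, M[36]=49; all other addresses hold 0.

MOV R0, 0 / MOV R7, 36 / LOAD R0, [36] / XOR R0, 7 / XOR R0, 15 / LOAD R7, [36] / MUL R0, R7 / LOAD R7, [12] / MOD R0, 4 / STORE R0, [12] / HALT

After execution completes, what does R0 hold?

1

after MOV R0, 0: R0=0
after MOV R7, 36: R7=36
after LOAD R0, [36]: R0=M[36]=49
after XOR R0, 7: R0=49^7=54
after XOR R0, 15: R0=54^15=57
after LOAD R7, [36]: R7=M[36]=49
after MUL R0, R7: R0=57*49=2793
after LOAD R7, [12]: R7=M[12]=17
after MOD R0, 4: R0=2793%4=1
STORE R0, [12] → M[12]=1
halt.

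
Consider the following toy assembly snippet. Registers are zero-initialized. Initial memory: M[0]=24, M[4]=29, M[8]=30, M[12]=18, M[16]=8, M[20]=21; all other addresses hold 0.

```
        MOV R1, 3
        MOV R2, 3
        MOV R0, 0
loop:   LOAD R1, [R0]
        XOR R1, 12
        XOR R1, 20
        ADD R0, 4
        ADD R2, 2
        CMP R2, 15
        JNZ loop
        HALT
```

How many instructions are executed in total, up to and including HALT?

R1=3
R2=3
R0=0
R1=M[0]=24
R1=24^12=20
R1=20^20=0
R0=0+4=4
R2=3+2=5
CMP R2, 15  (cmp 5,15)
JNZ loop: taken
R1=M[4]=29
R1=29^12=17
R1=17^20=5
R0=4+4=8
R2=5+2=7
CMP R2, 15  (cmp 7,15)
JNZ loop: taken
R1=M[8]=30
R1=30^12=18
R1=18^20=6
R0=8+4=12
R2=7+2=9
CMP R2, 15  (cmp 9,15)
JNZ loop: taken
R1=M[12]=18
R1=18^12=30
R1=30^20=10
R0=12+4=16
R2=9+2=11
CMP R2, 15  (cmp 11,15)
JNZ loop: taken
R1=M[16]=8
R1=8^12=4
R1=4^20=16
R0=16+4=20
R2=11+2=13
CMP R2, 15  (cmp 13,15)
JNZ loop: taken
R1=M[20]=21
R1=21^12=25
R1=25^20=13
R0=20+4=24
R2=13+2=15
CMP R2, 15  (cmp 15,15)
JNZ loop: not taken
halt.
Total executed instructions: 46.

46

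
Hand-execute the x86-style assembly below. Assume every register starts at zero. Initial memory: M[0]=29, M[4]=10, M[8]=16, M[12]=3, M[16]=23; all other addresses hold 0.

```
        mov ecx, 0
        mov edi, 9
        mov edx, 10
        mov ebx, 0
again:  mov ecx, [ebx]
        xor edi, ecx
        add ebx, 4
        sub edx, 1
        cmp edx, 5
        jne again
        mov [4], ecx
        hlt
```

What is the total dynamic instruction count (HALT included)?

mov ecx, 0 → ecx=0
mov edi, 9 → edi=9
mov edx, 10 → edx=10
mov ebx, 0 → ebx=0
mov ecx, [ebx] → ecx=M[0]=29
xor edi, ecx → edi=9^29=20
add ebx, 4 → ebx=0+4=4
sub edx, 1 → edx=10-1=9
cmp edx, 5  (cmp 9,5)
jne again: taken
mov ecx, [ebx] → ecx=M[4]=10
xor edi, ecx → edi=20^10=30
add ebx, 4 → ebx=4+4=8
sub edx, 1 → edx=9-1=8
cmp edx, 5  (cmp 8,5)
jne again: taken
mov ecx, [ebx] → ecx=M[8]=16
xor edi, ecx → edi=30^16=14
add ebx, 4 → ebx=8+4=12
sub edx, 1 → edx=8-1=7
cmp edx, 5  (cmp 7,5)
jne again: taken
mov ecx, [ebx] → ecx=M[12]=3
xor edi, ecx → edi=14^3=13
add ebx, 4 → ebx=12+4=16
sub edx, 1 → edx=7-1=6
cmp edx, 5  (cmp 6,5)
jne again: taken
mov ecx, [ebx] → ecx=M[16]=23
xor edi, ecx → edi=13^23=26
add ebx, 4 → ebx=16+4=20
sub edx, 1 → edx=6-1=5
cmp edx, 5  (cmp 5,5)
jne again: not taken
mov [4], ecx → M[4]=23
halt.
Total executed instructions: 36.

36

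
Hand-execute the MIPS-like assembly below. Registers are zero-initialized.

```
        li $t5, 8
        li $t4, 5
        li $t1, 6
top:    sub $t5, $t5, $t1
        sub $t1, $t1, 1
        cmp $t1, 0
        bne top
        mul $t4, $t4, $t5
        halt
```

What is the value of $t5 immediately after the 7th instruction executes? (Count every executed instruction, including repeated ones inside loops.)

after li $t5, 8: $t5=8
after li $t4, 5: $t4=5
after li $t1, 6: $t1=6
after sub $t5, $t5, $t1: $t5=8-6=2
after sub $t1, $t1, 1: $t1=6-1=5
cmp $t1, 0  (cmp 5,0)
bne top: taken
After step 7: $t5 = 2.

2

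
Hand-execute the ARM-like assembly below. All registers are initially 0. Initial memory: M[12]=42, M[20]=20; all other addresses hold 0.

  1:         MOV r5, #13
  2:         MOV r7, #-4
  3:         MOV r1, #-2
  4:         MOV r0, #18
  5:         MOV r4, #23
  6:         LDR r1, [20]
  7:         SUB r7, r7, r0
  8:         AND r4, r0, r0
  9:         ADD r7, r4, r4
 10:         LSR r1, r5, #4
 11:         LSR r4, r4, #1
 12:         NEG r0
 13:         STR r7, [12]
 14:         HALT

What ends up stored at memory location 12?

r5=13
r7=-4
r1=-2
r0=18
r4=23
r1=M[20]=20
r7=(-4)-18=-22
r4=18&18=18
r7=18+18=36
r1=13>>4=0
r4=18>>1=9
r0=-(18)=-18
STR r7, [12] → M[12]=36
halt.

36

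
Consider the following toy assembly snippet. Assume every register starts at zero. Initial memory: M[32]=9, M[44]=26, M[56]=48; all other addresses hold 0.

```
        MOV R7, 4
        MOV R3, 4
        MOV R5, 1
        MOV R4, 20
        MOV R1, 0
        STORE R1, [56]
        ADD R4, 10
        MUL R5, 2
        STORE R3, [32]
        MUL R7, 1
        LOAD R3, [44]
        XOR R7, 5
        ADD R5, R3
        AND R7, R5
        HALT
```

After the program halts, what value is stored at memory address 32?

after MOV R7, 4: R7=4
after MOV R3, 4: R3=4
after MOV R5, 1: R5=1
after MOV R4, 20: R4=20
after MOV R1, 0: R1=0
STORE R1, [56] → M[56]=0
after ADD R4, 10: R4=20+10=30
after MUL R5, 2: R5=1*2=2
STORE R3, [32] → M[32]=4
after MUL R7, 1: R7=4*1=4
after LOAD R3, [44]: R3=M[44]=26
after XOR R7, 5: R7=4^5=1
after ADD R5, R3: R5=2+26=28
after AND R7, R5: R7=1&28=0
halt.

4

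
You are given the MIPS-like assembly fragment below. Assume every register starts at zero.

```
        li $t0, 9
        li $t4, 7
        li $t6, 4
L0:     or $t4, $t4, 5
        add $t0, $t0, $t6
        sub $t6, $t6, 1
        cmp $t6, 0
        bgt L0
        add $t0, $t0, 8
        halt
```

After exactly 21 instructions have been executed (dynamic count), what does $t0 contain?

19

after li $t0, 9: $t0=9
after li $t4, 7: $t4=7
after li $t6, 4: $t6=4
after or $t4, $t4, 5: $t4=7|5=7
after add $t0, $t0, $t6: $t0=9+4=13
after sub $t6, $t6, 1: $t6=4-1=3
cmp $t6, 0  (cmp 3,0)
bgt L0: taken
after or $t4, $t4, 5: $t4=7|5=7
after add $t0, $t0, $t6: $t0=13+3=16
after sub $t6, $t6, 1: $t6=3-1=2
cmp $t6, 0  (cmp 2,0)
bgt L0: taken
after or $t4, $t4, 5: $t4=7|5=7
after add $t0, $t0, $t6: $t0=16+2=18
after sub $t6, $t6, 1: $t6=2-1=1
cmp $t6, 0  (cmp 1,0)
bgt L0: taken
after or $t4, $t4, 5: $t4=7|5=7
after add $t0, $t0, $t6: $t0=18+1=19
after sub $t6, $t6, 1: $t6=1-1=0
After step 21: $t0 = 19.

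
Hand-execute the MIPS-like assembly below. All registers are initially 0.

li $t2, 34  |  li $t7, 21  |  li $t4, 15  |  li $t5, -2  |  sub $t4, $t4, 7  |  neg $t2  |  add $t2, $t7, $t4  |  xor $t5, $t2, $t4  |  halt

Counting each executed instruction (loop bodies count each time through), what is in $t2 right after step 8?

29

li $t2, 34 → $t2=34
li $t7, 21 → $t7=21
li $t4, 15 → $t4=15
li $t5, -2 → $t5=-2
sub $t4, $t4, 7 → $t4=15-7=8
neg $t2 → $t2=-(34)=-34
add $t2, $t7, $t4 → $t2=21+8=29
xor $t5, $t2, $t4 → $t5=29^8=21
After step 8: $t2 = 29.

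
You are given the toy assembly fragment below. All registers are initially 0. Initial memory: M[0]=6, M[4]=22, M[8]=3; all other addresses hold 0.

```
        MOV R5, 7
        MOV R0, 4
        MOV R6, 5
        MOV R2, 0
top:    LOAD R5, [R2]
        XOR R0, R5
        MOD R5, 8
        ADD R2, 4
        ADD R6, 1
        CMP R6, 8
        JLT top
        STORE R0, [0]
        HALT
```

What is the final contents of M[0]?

MOV R5, 7 → R5=7
MOV R0, 4 → R0=4
MOV R6, 5 → R6=5
MOV R2, 0 → R2=0
LOAD R5, [R2] → R5=M[0]=6
XOR R0, R5 → R0=4^6=2
MOD R5, 8 → R5=6%8=6
ADD R2, 4 → R2=0+4=4
ADD R6, 1 → R6=5+1=6
CMP R6, 8  (cmp 6,8)
JLT top: taken
LOAD R5, [R2] → R5=M[4]=22
XOR R0, R5 → R0=2^22=20
MOD R5, 8 → R5=22%8=6
ADD R2, 4 → R2=4+4=8
ADD R6, 1 → R6=6+1=7
CMP R6, 8  (cmp 7,8)
JLT top: taken
LOAD R5, [R2] → R5=M[8]=3
XOR R0, R5 → R0=20^3=23
MOD R5, 8 → R5=3%8=3
ADD R2, 4 → R2=8+4=12
ADD R6, 1 → R6=7+1=8
CMP R6, 8  (cmp 8,8)
JLT top: not taken
STORE R0, [0] → M[0]=23
halt.

23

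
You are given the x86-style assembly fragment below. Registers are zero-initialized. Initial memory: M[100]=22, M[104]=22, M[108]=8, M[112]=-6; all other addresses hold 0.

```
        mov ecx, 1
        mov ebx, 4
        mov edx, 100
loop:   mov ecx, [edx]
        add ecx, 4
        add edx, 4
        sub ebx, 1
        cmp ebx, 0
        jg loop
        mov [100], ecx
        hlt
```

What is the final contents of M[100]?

ecx=1
ebx=4
edx=100
ecx=M[100]=22
ecx=22+4=26
edx=100+4=104
ebx=4-1=3
cmp ebx, 0  (cmp 3,0)
jg loop: taken
ecx=M[104]=22
ecx=22+4=26
edx=104+4=108
ebx=3-1=2
cmp ebx, 0  (cmp 2,0)
jg loop: taken
ecx=M[108]=8
ecx=8+4=12
edx=108+4=112
ebx=2-1=1
cmp ebx, 0  (cmp 1,0)
jg loop: taken
ecx=M[112]=-6
ecx=(-6)+4=-2
edx=112+4=116
ebx=1-1=0
cmp ebx, 0  (cmp 0,0)
jg loop: not taken
mov [100], ecx → M[100]=-2
halt.

-2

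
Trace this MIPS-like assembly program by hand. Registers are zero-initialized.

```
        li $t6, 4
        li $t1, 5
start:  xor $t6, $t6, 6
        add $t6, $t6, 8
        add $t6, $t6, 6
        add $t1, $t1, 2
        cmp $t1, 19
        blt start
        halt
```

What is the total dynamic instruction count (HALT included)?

45

after li $t6, 4: $t6=4
after li $t1, 5: $t1=5
after xor $t6, $t6, 6: $t6=4^6=2
after add $t6, $t6, 8: $t6=2+8=10
after add $t6, $t6, 6: $t6=10+6=16
after add $t1, $t1, 2: $t1=5+2=7
cmp $t1, 19  (cmp 7,19)
blt start: taken
after xor $t6, $t6, 6: $t6=16^6=22
after add $t6, $t6, 8: $t6=22+8=30
after add $t6, $t6, 6: $t6=30+6=36
after add $t1, $t1, 2: $t1=7+2=9
cmp $t1, 19  (cmp 9,19)
blt start: taken
after xor $t6, $t6, 6: $t6=36^6=34
after add $t6, $t6, 8: $t6=34+8=42
after add $t6, $t6, 6: $t6=42+6=48
after add $t1, $t1, 2: $t1=9+2=11
cmp $t1, 19  (cmp 11,19)
blt start: taken
after xor $t6, $t6, 6: $t6=48^6=54
after add $t6, $t6, 8: $t6=54+8=62
after add $t6, $t6, 6: $t6=62+6=68
after add $t1, $t1, 2: $t1=11+2=13
cmp $t1, 19  (cmp 13,19)
blt start: taken
after xor $t6, $t6, 6: $t6=68^6=66
after add $t6, $t6, 8: $t6=66+8=74
after add $t6, $t6, 6: $t6=74+6=80
after add $t1, $t1, 2: $t1=13+2=15
cmp $t1, 19  (cmp 15,19)
blt start: taken
after xor $t6, $t6, 6: $t6=80^6=86
after add $t6, $t6, 8: $t6=86+8=94
after add $t6, $t6, 6: $t6=94+6=100
after add $t1, $t1, 2: $t1=15+2=17
cmp $t1, 19  (cmp 17,19)
blt start: taken
after xor $t6, $t6, 6: $t6=100^6=98
after add $t6, $t6, 8: $t6=98+8=106
after add $t6, $t6, 6: $t6=106+6=112
after add $t1, $t1, 2: $t1=17+2=19
cmp $t1, 19  (cmp 19,19)
blt start: not taken
halt.
Total executed instructions: 45.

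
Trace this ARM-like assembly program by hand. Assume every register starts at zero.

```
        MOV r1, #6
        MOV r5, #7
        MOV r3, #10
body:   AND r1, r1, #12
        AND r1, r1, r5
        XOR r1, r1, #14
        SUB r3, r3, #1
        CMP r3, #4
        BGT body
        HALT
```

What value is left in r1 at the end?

14

r1=6
r5=7
r3=10
r1=6&12=4
r1=4&7=4
r1=4^14=10
r3=10-1=9
CMP r3, #4  (cmp 9,4)
BGT body: taken
r1=10&12=8
r1=8&7=0
r1=0^14=14
r3=9-1=8
CMP r3, #4  (cmp 8,4)
BGT body: taken
r1=14&12=12
r1=12&7=4
r1=4^14=10
r3=8-1=7
CMP r3, #4  (cmp 7,4)
BGT body: taken
r1=10&12=8
r1=8&7=0
r1=0^14=14
r3=7-1=6
CMP r3, #4  (cmp 6,4)
BGT body: taken
r1=14&12=12
r1=12&7=4
r1=4^14=10
r3=6-1=5
CMP r3, #4  (cmp 5,4)
BGT body: taken
r1=10&12=8
r1=8&7=0
r1=0^14=14
r3=5-1=4
CMP r3, #4  (cmp 4,4)
BGT body: not taken
halt.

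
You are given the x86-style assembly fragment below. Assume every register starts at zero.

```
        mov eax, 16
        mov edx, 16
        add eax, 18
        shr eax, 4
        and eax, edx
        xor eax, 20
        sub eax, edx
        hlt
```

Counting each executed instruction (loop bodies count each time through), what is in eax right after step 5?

after mov eax, 16: eax=16
after mov edx, 16: edx=16
after add eax, 18: eax=16+18=34
after shr eax, 4: eax=34>>4=2
after and eax, edx: eax=2&16=0
After step 5: eax = 0.

0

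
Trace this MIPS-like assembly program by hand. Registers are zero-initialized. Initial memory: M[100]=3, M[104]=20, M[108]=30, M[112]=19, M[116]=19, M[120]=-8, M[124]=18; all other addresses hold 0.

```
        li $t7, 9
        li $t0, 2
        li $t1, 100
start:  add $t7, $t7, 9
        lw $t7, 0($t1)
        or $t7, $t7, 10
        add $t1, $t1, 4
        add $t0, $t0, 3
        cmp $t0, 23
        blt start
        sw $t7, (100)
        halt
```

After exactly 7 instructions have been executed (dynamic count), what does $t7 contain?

after li $t7, 9: $t7=9
after li $t0, 2: $t0=2
after li $t1, 100: $t1=100
after add $t7, $t7, 9: $t7=9+9=18
after lw $t7, 0($t1): $t7=M[100]=3
after or $t7, $t7, 10: $t7=3|10=11
after add $t1, $t1, 4: $t1=100+4=104
After step 7: $t7 = 11.

11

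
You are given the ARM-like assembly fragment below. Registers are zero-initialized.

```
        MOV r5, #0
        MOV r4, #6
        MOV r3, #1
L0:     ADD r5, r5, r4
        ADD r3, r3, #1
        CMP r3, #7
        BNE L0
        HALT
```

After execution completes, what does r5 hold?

36

MOV r5, #0 → r5=0
MOV r4, #6 → r4=6
MOV r3, #1 → r3=1
ADD r5, r5, r4 → r5=0+6=6
ADD r3, r3, #1 → r3=1+1=2
CMP r3, #7  (cmp 2,7)
BNE L0: taken
ADD r5, r5, r4 → r5=6+6=12
ADD r3, r3, #1 → r3=2+1=3
CMP r3, #7  (cmp 3,7)
BNE L0: taken
ADD r5, r5, r4 → r5=12+6=18
ADD r3, r3, #1 → r3=3+1=4
CMP r3, #7  (cmp 4,7)
BNE L0: taken
ADD r5, r5, r4 → r5=18+6=24
ADD r3, r3, #1 → r3=4+1=5
CMP r3, #7  (cmp 5,7)
BNE L0: taken
ADD r5, r5, r4 → r5=24+6=30
ADD r3, r3, #1 → r3=5+1=6
CMP r3, #7  (cmp 6,7)
BNE L0: taken
ADD r5, r5, r4 → r5=30+6=36
ADD r3, r3, #1 → r3=6+1=7
CMP r3, #7  (cmp 7,7)
BNE L0: not taken
halt.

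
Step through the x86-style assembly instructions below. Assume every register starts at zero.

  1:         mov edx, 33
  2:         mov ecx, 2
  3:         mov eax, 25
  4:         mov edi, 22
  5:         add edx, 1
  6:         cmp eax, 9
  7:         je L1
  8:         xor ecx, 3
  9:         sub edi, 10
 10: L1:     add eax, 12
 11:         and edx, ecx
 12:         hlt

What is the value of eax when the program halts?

after mov edx, 33: edx=33
after mov ecx, 2: ecx=2
after mov eax, 25: eax=25
after mov edi, 22: edi=22
after add edx, 1: edx=33+1=34
cmp eax, 9  (cmp 25,9)
je L1: not taken
after xor ecx, 3: ecx=2^3=1
after sub edi, 10: edi=22-10=12
after add eax, 12: eax=25+12=37
after and edx, ecx: edx=34&1=0
halt.

37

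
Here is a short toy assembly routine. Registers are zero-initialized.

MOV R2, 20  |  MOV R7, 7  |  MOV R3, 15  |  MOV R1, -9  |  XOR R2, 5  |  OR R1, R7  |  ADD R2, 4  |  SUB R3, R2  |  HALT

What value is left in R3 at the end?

MOV R2, 20 → R2=20
MOV R7, 7 → R7=7
MOV R3, 15 → R3=15
MOV R1, -9 → R1=-9
XOR R2, 5 → R2=20^5=17
OR R1, R7 → R1=(-9)|7=-9
ADD R2, 4 → R2=17+4=21
SUB R3, R2 → R3=15-21=-6
halt.

-6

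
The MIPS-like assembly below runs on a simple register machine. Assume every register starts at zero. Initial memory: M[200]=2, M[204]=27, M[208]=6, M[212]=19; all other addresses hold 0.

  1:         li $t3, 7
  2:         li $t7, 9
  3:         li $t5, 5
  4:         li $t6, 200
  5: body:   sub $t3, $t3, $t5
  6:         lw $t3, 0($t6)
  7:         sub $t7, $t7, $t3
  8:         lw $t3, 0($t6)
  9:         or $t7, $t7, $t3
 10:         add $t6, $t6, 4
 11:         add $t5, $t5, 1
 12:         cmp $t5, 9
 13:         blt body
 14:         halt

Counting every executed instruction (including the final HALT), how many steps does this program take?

li $t3, 7 → $t3=7
li $t7, 9 → $t7=9
li $t5, 5 → $t5=5
li $t6, 200 → $t6=200
sub $t3, $t3, $t5 → $t3=7-5=2
lw $t3, 0($t6) → $t3=M[200]=2
sub $t7, $t7, $t3 → $t7=9-2=7
lw $t3, 0($t6) → $t3=M[200]=2
or $t7, $t7, $t3 → $t7=7|2=7
add $t6, $t6, 4 → $t6=200+4=204
add $t5, $t5, 1 → $t5=5+1=6
cmp $t5, 9  (cmp 6,9)
blt body: taken
sub $t3, $t3, $t5 → $t3=2-6=-4
lw $t3, 0($t6) → $t3=M[204]=27
sub $t7, $t7, $t3 → $t7=7-27=-20
lw $t3, 0($t6) → $t3=M[204]=27
or $t7, $t7, $t3 → $t7=(-20)|27=-1
add $t6, $t6, 4 → $t6=204+4=208
add $t5, $t5, 1 → $t5=6+1=7
cmp $t5, 9  (cmp 7,9)
blt body: taken
sub $t3, $t3, $t5 → $t3=27-7=20
lw $t3, 0($t6) → $t3=M[208]=6
sub $t7, $t7, $t3 → $t7=(-1)-6=-7
lw $t3, 0($t6) → $t3=M[208]=6
or $t7, $t7, $t3 → $t7=(-7)|6=-1
add $t6, $t6, 4 → $t6=208+4=212
add $t5, $t5, 1 → $t5=7+1=8
cmp $t5, 9  (cmp 8,9)
blt body: taken
sub $t3, $t3, $t5 → $t3=6-8=-2
lw $t3, 0($t6) → $t3=M[212]=19
sub $t7, $t7, $t3 → $t7=(-1)-19=-20
lw $t3, 0($t6) → $t3=M[212]=19
or $t7, $t7, $t3 → $t7=(-20)|19=-1
add $t6, $t6, 4 → $t6=212+4=216
add $t5, $t5, 1 → $t5=8+1=9
cmp $t5, 9  (cmp 9,9)
blt body: not taken
halt.
Total executed instructions: 41.

41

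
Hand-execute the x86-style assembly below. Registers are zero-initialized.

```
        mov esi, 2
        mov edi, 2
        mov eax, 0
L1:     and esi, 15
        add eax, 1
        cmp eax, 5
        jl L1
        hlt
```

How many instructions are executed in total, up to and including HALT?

24

after mov esi, 2: esi=2
after mov edi, 2: edi=2
after mov eax, 0: eax=0
after and esi, 15: esi=2&15=2
after add eax, 1: eax=0+1=1
cmp eax, 5  (cmp 1,5)
jl L1: taken
after and esi, 15: esi=2&15=2
after add eax, 1: eax=1+1=2
cmp eax, 5  (cmp 2,5)
jl L1: taken
after and esi, 15: esi=2&15=2
after add eax, 1: eax=2+1=3
cmp eax, 5  (cmp 3,5)
jl L1: taken
after and esi, 15: esi=2&15=2
after add eax, 1: eax=3+1=4
cmp eax, 5  (cmp 4,5)
jl L1: taken
after and esi, 15: esi=2&15=2
after add eax, 1: eax=4+1=5
cmp eax, 5  (cmp 5,5)
jl L1: not taken
halt.
Total executed instructions: 24.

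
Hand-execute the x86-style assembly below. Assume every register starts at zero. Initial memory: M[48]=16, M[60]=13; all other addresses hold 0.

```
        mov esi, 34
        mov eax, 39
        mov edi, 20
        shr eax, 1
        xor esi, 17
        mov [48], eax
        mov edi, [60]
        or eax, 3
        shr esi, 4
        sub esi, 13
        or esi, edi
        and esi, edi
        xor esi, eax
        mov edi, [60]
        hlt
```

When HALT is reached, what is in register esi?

mov esi, 34 → esi=34
mov eax, 39 → eax=39
mov edi, 20 → edi=20
shr eax, 1 → eax=39>>1=19
xor esi, 17 → esi=34^17=51
mov [48], eax → M[48]=19
mov edi, [60] → edi=M[60]=13
or eax, 3 → eax=19|3=19
shr esi, 4 → esi=51>>4=3
sub esi, 13 → esi=3-13=-10
or esi, edi → esi=(-10)|13=-1
and esi, edi → esi=(-1)&13=13
xor esi, eax → esi=13^19=30
mov edi, [60] → edi=M[60]=13
halt.

30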